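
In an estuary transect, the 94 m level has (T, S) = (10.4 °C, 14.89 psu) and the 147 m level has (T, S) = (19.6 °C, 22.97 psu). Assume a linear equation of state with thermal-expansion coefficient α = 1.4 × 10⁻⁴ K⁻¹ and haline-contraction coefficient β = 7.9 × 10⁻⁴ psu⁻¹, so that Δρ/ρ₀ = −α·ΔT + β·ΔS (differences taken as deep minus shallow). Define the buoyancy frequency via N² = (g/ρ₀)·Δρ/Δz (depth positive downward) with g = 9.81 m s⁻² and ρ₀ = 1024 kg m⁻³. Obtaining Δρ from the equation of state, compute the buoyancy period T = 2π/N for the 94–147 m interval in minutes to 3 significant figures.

3.41 min

ΔT = +9.2 K, ΔS = +8.08 psu (deep − shallow).
Δρ/ρ₀ = −αΔT + βΔS = -1.288 × 10⁻³ + 6.3832 × 10⁻³ = 5.0952 × 10⁻³, so Δρ ≈ 5.217 kg m⁻³.
N² = (g/ρ₀)·Δρ/Δz = g·(Δρ/ρ₀)/Δz = 9.81 × 5.0952 × 10⁻³ / 53 = 9.4309 × 10⁻⁴ s⁻².
N = √(9.4309 × 10⁻⁴) = 0.030710 rad s⁻¹ → T = 2π/N = 204.60 s = 3.4100 min ≈ 3.41 min.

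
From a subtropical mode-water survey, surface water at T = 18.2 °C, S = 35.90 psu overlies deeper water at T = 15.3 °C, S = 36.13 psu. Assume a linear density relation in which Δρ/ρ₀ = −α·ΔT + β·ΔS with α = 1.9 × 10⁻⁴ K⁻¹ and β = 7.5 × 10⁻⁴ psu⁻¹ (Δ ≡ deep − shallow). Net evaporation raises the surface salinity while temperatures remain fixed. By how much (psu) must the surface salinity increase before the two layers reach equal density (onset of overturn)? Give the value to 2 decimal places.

Neutral buoyancy requires −α(T_deep − T_surf) + β(S_deep − S_surf′) = 0.
S_surf′ = S_deep − (α/β)·ΔT = 36.13 − (1.9 × 10⁻⁴/7.5 × 10⁻⁴)·(-2.9) = 36.8647 psu.
Increase required: 36.8647 − 35.90 = 0.9647 psu.

0.96 psu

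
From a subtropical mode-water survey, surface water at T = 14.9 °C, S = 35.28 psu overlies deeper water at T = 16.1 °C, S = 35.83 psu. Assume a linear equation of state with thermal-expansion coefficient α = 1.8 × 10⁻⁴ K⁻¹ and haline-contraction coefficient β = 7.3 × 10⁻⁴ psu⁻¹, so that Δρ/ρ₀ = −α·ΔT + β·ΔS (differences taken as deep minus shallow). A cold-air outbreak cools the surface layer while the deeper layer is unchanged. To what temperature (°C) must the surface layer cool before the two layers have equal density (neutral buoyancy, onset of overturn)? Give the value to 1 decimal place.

Neutral buoyancy requires Δρ = 0, i.e. −α(T_deep − T_surf′) + β(S_deep − S_surf) = 0.
T_surf′ = T_deep − (β/α)·ΔS = 16.1 − (7.3 × 10⁻⁴/1.8 × 10⁻⁴)·(+0.55) = 13.869 °C.
Cooling required: 14.9 − (13.869) = 1.031 °C.

13.9 °C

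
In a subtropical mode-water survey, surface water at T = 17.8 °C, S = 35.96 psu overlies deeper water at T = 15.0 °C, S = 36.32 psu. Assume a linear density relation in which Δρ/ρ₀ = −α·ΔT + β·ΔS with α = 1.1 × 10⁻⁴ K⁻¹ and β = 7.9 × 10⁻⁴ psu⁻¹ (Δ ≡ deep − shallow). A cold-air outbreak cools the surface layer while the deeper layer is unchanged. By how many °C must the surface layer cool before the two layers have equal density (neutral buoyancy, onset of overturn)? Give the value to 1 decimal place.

5.4 °C

Neutral buoyancy requires Δρ = 0, i.e. −α(T_deep − T_surf′) + β(S_deep − S_surf) = 0.
T_surf′ = T_deep − (β/α)·ΔS = 15.0 − (7.9 × 10⁻⁴/1.1 × 10⁻⁴)·(+0.36) = 12.415 °C.
Cooling required: 17.8 − (12.415) = 5.385 °C.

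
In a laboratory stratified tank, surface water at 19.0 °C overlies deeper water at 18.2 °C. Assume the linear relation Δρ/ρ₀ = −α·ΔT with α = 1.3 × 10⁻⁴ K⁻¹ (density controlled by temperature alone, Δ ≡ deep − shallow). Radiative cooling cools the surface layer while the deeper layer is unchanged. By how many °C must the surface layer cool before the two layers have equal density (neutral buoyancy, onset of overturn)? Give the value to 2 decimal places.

0.80 °C

With temperature the only control, equal density requires T_surf′ = T_deep.
T_surf′ = 18.2 °C.
Cooling required: 19.0 − 18.2 = 0.80 °C.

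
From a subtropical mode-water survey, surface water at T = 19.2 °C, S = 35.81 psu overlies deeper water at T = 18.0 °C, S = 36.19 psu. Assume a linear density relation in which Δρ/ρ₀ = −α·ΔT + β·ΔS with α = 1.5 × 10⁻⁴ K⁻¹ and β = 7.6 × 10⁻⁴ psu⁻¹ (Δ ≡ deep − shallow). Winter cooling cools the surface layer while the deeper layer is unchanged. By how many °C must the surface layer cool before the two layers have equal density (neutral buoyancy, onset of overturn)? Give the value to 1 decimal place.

Neutral buoyancy requires Δρ = 0, i.e. −α(T_deep − T_surf′) + β(S_deep − S_surf) = 0.
T_surf′ = T_deep − (β/α)·ΔS = 18.0 − (7.6 × 10⁻⁴/1.5 × 10⁻⁴)·(+0.38) = 16.075 °C.
Cooling required: 19.2 − (16.075) = 3.125 °C.

3.1 °C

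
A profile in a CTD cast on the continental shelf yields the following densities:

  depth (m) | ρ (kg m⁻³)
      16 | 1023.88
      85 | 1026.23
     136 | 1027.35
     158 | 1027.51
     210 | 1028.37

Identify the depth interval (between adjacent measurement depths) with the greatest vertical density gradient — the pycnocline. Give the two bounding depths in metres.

Compute the density gradient over each adjacent pair:
  16–85 m: Δρ/Δz = 2.35/69 = 0.034 kg m⁻⁴
  85–136 m: Δρ/Δz = 1.12/51 = 0.022 kg m⁻⁴
  136–158 m: Δρ/Δz = 0.16/22 = 7.3 × 10⁻³ kg m⁻⁴
  158–210 m: Δρ/Δz = 0.86/52 = 0.017 kg m⁻⁴
The largest gradient is in the 16–85 m interval — the pycnocline.

16–85 m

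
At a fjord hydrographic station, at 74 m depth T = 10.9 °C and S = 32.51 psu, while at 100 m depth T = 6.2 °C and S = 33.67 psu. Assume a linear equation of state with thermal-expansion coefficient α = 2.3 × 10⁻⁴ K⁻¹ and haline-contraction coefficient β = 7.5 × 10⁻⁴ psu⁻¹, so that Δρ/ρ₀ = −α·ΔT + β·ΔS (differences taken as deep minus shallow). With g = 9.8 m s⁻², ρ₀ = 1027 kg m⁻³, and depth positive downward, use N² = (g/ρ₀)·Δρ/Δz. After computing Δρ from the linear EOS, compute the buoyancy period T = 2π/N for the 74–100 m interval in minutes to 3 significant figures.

3.86 min

ΔT = -4.7 K, ΔS = +1.16 psu (deep − shallow).
Δρ/ρ₀ = −αΔT + βΔS = 1.081 × 10⁻³ + 8.70 × 10⁻⁴ = 1.951 × 10⁻³, so Δρ ≈ 2.004 kg m⁻³.
N² = (g/ρ₀)·Δρ/Δz = g·(Δρ/ρ₀)/Δz = 9.8 × 1.951 × 10⁻³ / 26 = 7.3538 × 10⁻⁴ s⁻².
N = √(7.3538 × 10⁻⁴) = 0.027118 rad s⁻¹ → T = 2π/N = 231.70 s = 3.8617 min ≈ 3.86 min.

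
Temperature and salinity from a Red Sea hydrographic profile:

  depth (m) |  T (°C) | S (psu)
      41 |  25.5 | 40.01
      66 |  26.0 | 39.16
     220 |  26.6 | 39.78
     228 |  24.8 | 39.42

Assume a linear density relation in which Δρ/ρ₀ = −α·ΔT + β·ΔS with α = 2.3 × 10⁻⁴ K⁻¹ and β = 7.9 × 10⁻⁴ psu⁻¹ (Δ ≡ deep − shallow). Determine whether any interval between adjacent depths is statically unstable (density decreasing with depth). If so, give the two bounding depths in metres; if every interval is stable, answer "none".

41–66 m

Evaluate Δρ/ρ₀ = −αΔT + βΔS across each adjacent pair:
  41–66 m: −αΔT+βΔS = −(2.3 × 10⁻⁴)(+0.5)+(7.9 × 10⁻⁴)(-0.85) = -7.9 × 10⁻⁴ → UNSTABLE
  66–220 m: −αΔT+βΔS = −(2.3 × 10⁻⁴)(+0.6)+(7.9 × 10⁻⁴)(+0.62) = 3.5 × 10⁻⁴ → stable
  220–228 m: −αΔT+βΔS = −(2.3 × 10⁻⁴)(-1.8)+(7.9 × 10⁻⁴)(-0.36) = 1.3 × 10⁻⁴ → stable
The 41–66 m interval has Δρ < 0: lighter water underlies denser water.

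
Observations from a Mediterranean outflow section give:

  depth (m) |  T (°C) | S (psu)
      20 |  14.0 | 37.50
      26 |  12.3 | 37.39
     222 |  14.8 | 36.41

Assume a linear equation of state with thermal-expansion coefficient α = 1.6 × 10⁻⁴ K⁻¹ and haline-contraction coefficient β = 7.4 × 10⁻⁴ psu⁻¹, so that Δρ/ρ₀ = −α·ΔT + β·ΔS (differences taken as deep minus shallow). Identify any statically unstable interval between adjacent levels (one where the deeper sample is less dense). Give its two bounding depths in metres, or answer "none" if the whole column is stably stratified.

26–222 m

Evaluate Δρ/ρ₀ = −αΔT + βΔS across each adjacent pair:
  20–26 m: −αΔT+βΔS = −(1.6 × 10⁻⁴)(-1.7)+(7.4 × 10⁻⁴)(-0.11) = 1.9 × 10⁻⁴ → stable
  26–222 m: −αΔT+βΔS = −(1.6 × 10⁻⁴)(+2.5)+(7.4 × 10⁻⁴)(-0.98) = -1.1 × 10⁻³ → UNSTABLE
The 26–222 m interval has Δρ < 0: lighter water underlies denser water.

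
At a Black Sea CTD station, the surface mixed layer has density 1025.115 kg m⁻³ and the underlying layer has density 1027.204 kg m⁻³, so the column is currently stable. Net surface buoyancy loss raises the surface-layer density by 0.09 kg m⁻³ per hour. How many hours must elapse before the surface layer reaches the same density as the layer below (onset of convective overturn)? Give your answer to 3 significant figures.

23.2 hours

Density deficit of the surface layer: 1027.204 − 1025.115 = 2.089 kg m⁻³.
Required change = 2.089 / 0.09 = 23.2 hours.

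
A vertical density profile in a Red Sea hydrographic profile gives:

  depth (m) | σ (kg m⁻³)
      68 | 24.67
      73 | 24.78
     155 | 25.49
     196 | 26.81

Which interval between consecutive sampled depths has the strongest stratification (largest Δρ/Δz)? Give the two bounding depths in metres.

155–196 m

Compute the density gradient over each adjacent pair:
  68–73 m: Δρ/Δz = 0.11/5 = 0.022 kg m⁻⁴
  73–155 m: Δρ/Δz = 0.71/82 = 8.7 × 10⁻³ kg m⁻⁴
  155–196 m: Δρ/Δz = 1.32/41 = 0.032 kg m⁻⁴
The largest gradient is in the 155–196 m interval — the pycnocline.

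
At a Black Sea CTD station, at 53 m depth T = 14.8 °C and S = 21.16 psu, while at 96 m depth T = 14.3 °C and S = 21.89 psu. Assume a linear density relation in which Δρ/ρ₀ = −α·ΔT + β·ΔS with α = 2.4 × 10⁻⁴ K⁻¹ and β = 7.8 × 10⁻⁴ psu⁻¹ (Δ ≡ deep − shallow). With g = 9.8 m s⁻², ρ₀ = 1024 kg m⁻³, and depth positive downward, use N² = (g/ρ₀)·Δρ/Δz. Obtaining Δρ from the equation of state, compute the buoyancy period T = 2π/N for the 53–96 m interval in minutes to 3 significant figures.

ΔT = -0.5 K, ΔS = +0.73 psu (deep − shallow).
Δρ/ρ₀ = −αΔT + βΔS = 1.20 × 10⁻⁴ + 5.694 × 10⁻⁴ = 6.894 × 10⁻⁴, so Δρ ≈ 0.7059 kg m⁻³.
N² = (g/ρ₀)·Δρ/Δz = g·(Δρ/ρ₀)/Δz = 9.8 × 6.894 × 10⁻⁴ / 43 = 1.5712 × 10⁻⁴ s⁻².
N = √(1.5712 × 10⁻⁴) = 0.012535 rad s⁻¹ → T = 2π/N = 501.25 s = 8.3542 min ≈ 8.35 min.

8.35 min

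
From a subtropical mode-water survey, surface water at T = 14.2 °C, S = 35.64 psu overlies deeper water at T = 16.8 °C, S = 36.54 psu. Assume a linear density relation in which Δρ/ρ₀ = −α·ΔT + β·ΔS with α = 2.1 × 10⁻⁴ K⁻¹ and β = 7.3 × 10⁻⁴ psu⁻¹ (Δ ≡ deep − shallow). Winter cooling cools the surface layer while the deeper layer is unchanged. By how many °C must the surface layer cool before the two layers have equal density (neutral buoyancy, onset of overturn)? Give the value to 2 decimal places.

Neutral buoyancy requires Δρ = 0, i.e. −α(T_deep − T_surf′) + β(S_deep − S_surf) = 0.
T_surf′ = T_deep − (β/α)·ΔS = 16.8 − (7.3 × 10⁻⁴/2.1 × 10⁻⁴)·(+0.90) = 13.6714 °C.
Cooling required: 14.2 − (13.6714) = 0.5286 °C.

0.53 °C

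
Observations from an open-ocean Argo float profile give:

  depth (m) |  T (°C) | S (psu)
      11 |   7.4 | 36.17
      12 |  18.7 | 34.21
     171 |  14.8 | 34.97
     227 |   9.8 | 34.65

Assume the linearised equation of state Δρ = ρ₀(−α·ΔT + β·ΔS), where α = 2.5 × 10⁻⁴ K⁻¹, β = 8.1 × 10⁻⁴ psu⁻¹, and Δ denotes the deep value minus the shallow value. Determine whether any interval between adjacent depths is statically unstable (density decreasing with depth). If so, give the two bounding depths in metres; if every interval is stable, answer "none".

11–12 m

Evaluate Δρ/ρ₀ = −αΔT + βΔS across each adjacent pair:
  11–12 m: −αΔT+βΔS = −(2.5 × 10⁻⁴)(+11.3)+(8.1 × 10⁻⁴)(-1.96) = -4.4 × 10⁻³ → UNSTABLE
  12–171 m: −αΔT+βΔS = −(2.5 × 10⁻⁴)(-3.9)+(8.1 × 10⁻⁴)(+0.76) = 1.6 × 10⁻³ → stable
  171–227 m: −αΔT+βΔS = −(2.5 × 10⁻⁴)(-5.0)+(8.1 × 10⁻⁴)(-0.32) = 9.9 × 10⁻⁴ → stable
The 11–12 m interval has Δρ < 0: lighter water underlies denser water.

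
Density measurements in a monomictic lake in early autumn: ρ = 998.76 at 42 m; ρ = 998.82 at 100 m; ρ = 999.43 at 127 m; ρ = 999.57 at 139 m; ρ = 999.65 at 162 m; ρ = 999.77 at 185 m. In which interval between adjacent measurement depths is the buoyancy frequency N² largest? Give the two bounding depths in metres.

Compute the density gradient over each adjacent pair:
  42–100 m: Δρ/Δz = 0.06/58 = 1.0 × 10⁻³ kg m⁻⁴
  100–127 m: Δρ/Δz = 0.61/27 = 0.023 kg m⁻⁴
  127–139 m: Δρ/Δz = 0.14/12 = 0.012 kg m⁻⁴
  139–162 m: Δρ/Δz = 0.08/23 = 3.5 × 10⁻³ kg m⁻⁴
  162–185 m: Δρ/Δz = 0.12/23 = 5.2 × 10⁻³ kg m⁻⁴
The largest gradient is in the 100–127 m interval — the pycnocline.

100–127 m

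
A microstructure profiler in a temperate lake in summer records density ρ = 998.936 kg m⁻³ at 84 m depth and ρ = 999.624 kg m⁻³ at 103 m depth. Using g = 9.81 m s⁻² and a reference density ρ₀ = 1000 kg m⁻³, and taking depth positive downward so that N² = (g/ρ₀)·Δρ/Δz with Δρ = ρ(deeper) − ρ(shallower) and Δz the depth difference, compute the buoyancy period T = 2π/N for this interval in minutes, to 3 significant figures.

5.56 min

Δρ = 999.624 − 998.936 = 0.688 kg m⁻³ over Δz = 103 − 84 = 19 m.
N² = (9.81/1000) × (0.688/19) = 3.5523 × 10⁻⁴ s⁻².
N = √(3.5523 × 10⁻⁴) = 0.018848 rad s⁻¹, so T = 2π/N = 333.36 s = 5.5560 min ≈ 5.56 min.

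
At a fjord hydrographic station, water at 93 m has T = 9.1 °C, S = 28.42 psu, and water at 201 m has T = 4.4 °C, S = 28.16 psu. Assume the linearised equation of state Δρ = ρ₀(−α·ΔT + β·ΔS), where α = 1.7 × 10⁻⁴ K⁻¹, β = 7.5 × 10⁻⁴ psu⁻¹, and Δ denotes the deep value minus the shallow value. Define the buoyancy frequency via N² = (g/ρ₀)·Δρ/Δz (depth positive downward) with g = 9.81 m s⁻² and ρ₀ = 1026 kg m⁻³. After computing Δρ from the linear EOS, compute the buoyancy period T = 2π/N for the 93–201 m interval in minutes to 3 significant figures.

14.1 min

ΔT = -4.7 K, ΔS = -0.26 psu (deep − shallow).
Δρ/ρ₀ = −αΔT + βΔS = 7.99 × 10⁻⁴ − 1.95 × 10⁻⁴ = 6.04 × 10⁻⁴, so Δρ ≈ 0.6197 kg m⁻³.
N² = (g/ρ₀)·Δρ/Δz = g·(Δρ/ρ₀)/Δz = 9.81 × 6.04 × 10⁻⁴ / 108 = 5.4863 × 10⁻⁵ s⁻².
N = √(5.4863 × 10⁻⁵) = 7.4070 × 10⁻³ rad s⁻¹ → T = 2π/N = 848.28 s = 14.138 min ≈ 14.1 min.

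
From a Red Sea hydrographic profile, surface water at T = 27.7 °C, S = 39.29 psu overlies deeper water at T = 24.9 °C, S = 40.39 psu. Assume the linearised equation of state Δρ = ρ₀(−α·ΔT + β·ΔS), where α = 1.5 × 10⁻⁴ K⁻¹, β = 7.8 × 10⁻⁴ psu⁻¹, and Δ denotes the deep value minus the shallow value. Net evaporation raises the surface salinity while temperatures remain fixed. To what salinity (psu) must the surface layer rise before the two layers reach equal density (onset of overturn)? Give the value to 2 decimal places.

Neutral buoyancy requires −α(T_deep − T_surf) + β(S_deep − S_surf′) = 0.
S_surf′ = S_deep − (α/β)·ΔT = 40.39 − (1.5 × 10⁻⁴/7.8 × 10⁻⁴)·(-2.8) = 40.9285 psu.
Increase required: 40.9285 − 39.29 = 1.6385 psu.

40.93 psu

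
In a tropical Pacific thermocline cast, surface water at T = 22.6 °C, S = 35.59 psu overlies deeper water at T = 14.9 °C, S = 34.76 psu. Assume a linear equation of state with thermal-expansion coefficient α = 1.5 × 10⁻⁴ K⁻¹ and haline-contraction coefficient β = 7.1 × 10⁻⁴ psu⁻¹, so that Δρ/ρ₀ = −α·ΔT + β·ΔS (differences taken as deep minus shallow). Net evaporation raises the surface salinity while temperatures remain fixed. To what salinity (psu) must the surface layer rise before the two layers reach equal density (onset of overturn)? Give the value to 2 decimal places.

36.39 psu

Neutral buoyancy requires −α(T_deep − T_surf) + β(S_deep − S_surf′) = 0.
S_surf′ = S_deep − (α/β)·ΔT = 34.76 − (1.5 × 10⁻⁴/7.1 × 10⁻⁴)·(-7.7) = 36.3868 psu.
Increase required: 36.3868 − 35.59 = 0.7968 psu.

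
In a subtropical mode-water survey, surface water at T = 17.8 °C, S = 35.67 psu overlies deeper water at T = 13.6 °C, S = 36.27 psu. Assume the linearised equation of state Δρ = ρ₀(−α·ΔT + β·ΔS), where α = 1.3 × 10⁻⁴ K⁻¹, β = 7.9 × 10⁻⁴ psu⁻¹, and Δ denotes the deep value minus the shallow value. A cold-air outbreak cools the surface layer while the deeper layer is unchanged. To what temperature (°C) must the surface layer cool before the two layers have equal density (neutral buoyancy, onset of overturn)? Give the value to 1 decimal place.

10.0 °C

Neutral buoyancy requires Δρ = 0, i.e. −α(T_deep − T_surf′) + β(S_deep − S_surf) = 0.
T_surf′ = T_deep − (β/α)·ΔS = 13.6 − (7.9 × 10⁻⁴/1.3 × 10⁻⁴)·(+0.60) = 9.954 °C.
Cooling required: 17.8 − (9.954) = 7.846 °C.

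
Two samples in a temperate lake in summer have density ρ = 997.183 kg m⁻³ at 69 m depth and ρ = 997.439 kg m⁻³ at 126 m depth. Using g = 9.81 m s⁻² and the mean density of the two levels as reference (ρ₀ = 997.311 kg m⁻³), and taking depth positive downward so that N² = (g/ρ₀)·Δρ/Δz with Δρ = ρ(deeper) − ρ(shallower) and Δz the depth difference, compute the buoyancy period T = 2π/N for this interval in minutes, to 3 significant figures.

Δρ = 997.439 − 997.183 = 0.256 kg m⁻³ over Δz = 126 − 69 = 57 m.
N² = (9.81/997.311) × (0.256/57) = 4.4178 × 10⁻⁵ s⁻².
N = √(4.4178 × 10⁻⁵) = 6.6467 × 10⁻³ rad s⁻¹, so T = 2π/N = 945.31 s = 15.755 min ≈ 15.8 min.

15.8 min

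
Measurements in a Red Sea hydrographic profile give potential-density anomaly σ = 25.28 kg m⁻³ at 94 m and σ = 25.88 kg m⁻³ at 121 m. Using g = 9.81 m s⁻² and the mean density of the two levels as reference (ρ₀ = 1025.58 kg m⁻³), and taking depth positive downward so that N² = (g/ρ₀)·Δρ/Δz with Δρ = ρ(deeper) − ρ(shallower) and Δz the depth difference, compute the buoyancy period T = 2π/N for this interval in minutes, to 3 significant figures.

7.18 min

Δρ = 1025.88 − 1025.28 = 0.60 kg m⁻³ over Δz = 121 − 94 = 27 m.
N² = (9.81/1025.58) × (0.60/27) = 2.1256 × 10⁻⁴ s⁻².
N = √(2.1256 × 10⁻⁴) = 0.014579 rad s⁻¹, so T = 2π/N = 430.98 s = 7.1830 min ≈ 7.18 min.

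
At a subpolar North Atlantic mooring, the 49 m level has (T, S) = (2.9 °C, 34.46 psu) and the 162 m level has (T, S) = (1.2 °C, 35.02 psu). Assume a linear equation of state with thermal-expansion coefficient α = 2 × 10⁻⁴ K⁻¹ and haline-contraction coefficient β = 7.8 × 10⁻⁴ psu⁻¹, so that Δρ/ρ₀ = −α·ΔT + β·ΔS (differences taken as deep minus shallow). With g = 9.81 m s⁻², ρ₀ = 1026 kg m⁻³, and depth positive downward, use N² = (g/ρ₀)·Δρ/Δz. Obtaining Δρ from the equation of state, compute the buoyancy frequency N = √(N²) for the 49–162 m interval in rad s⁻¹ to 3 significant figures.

ΔT = -1.7 K, ΔS = +0.56 psu (deep − shallow).
Δρ/ρ₀ = −αΔT + βΔS = 3.40 × 10⁻⁴ + 4.368 × 10⁻⁴ = 7.768 × 10⁻⁴, so Δρ ≈ 0.7970 kg m⁻³.
N² = (g/ρ₀)·Δρ/Δz = g·(Δρ/ρ₀)/Δz = 9.81 × 7.768 × 10⁻⁴ / 113 = 6.7437 × 10⁻⁵ s⁻².
N = √(6.7437 × 10⁻⁵) = 8.2120 × 10⁻³ rad s⁻¹ ≈ 8.21 × 10⁻³ rad s⁻¹.

8.21 × 10⁻³ rad s⁻¹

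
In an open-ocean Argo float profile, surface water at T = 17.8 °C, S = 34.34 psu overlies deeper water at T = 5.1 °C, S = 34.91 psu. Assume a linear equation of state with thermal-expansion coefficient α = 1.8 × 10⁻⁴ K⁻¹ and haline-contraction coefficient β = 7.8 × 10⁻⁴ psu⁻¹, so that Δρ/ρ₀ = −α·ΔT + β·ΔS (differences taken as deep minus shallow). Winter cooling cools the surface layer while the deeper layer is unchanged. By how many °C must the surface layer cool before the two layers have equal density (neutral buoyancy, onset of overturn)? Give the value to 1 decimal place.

Neutral buoyancy requires Δρ = 0, i.e. −α(T_deep − T_surf′) + β(S_deep − S_surf) = 0.
T_surf′ = T_deep − (β/α)·ΔS = 5.1 − (7.8 × 10⁻⁴/1.8 × 10⁻⁴)·(+0.57) = 2.630 °C.
Cooling required: 17.8 − (2.630) = 15.170 °C.

15.2 °C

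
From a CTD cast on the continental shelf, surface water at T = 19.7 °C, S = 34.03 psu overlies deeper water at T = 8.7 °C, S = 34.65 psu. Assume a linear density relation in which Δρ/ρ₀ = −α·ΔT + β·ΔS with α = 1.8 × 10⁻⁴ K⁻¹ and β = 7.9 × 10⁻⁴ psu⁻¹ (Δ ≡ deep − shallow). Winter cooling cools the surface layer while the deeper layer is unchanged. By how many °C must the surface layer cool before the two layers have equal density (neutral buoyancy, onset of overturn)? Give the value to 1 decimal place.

13.7 °C

Neutral buoyancy requires Δρ = 0, i.e. −α(T_deep − T_surf′) + β(S_deep − S_surf) = 0.
T_surf′ = T_deep − (β/α)·ΔS = 8.7 − (7.9 × 10⁻⁴/1.8 × 10⁻⁴)·(+0.62) = 5.979 °C.
Cooling required: 19.7 − (5.979) = 13.721 °C.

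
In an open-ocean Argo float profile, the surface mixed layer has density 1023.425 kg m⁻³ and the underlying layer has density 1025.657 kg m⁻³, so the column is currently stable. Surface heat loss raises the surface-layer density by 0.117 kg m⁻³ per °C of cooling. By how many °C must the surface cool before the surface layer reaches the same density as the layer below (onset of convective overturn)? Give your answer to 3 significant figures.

19.1 °C

Density deficit of the surface layer: 1025.657 − 1023.425 = 2.232 kg m⁻³.
Required change = 2.232 / 0.117 = 19.1 °C.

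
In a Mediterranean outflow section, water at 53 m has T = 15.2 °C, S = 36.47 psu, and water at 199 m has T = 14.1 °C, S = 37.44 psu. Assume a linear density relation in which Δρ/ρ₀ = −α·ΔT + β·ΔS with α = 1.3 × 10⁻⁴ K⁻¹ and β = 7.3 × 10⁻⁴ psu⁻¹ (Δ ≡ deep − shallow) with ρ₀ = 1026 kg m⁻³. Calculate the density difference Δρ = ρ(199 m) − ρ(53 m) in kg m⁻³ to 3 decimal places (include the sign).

+0.873 kg m⁻³

ΔT = -1.1 K, ΔS = +0.97 psu (deep − shallow).
Δρ/ρ₀ = −(1.3 × 10⁻⁴)(-1.1) + (7.3 × 10⁻⁴)(+0.97) = 8.511 × 10⁻⁴.
Δρ = 1026 × (8.511 × 10⁻⁴) = +0.873 kg m⁻³.
Positive Δρ: denser below, stable.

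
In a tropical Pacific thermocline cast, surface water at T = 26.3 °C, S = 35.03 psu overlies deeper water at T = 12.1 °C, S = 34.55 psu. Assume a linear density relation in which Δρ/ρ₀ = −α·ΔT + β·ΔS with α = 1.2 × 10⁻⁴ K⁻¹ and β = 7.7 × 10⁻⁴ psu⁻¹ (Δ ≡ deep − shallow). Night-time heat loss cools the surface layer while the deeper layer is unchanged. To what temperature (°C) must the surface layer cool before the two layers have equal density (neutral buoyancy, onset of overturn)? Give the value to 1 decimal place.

15.2 °C

Neutral buoyancy requires Δρ = 0, i.e. −α(T_deep − T_surf′) + β(S_deep − S_surf) = 0.
T_surf′ = T_deep − (β/α)·ΔS = 12.1 − (7.7 × 10⁻⁴/1.2 × 10⁻⁴)·(-0.48) = 15.180 °C.
Cooling required: 26.3 − (15.180) = 11.120 °C.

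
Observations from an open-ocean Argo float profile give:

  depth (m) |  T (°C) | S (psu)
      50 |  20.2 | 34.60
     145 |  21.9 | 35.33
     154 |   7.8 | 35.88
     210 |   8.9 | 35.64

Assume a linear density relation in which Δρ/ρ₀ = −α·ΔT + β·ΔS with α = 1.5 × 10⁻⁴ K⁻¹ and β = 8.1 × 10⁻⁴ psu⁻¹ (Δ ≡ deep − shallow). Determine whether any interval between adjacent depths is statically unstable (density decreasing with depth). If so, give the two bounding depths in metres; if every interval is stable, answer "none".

Evaluate Δρ/ρ₀ = −αΔT + βΔS across each adjacent pair:
  50–145 m: −αΔT+βΔS = −(1.5 × 10⁻⁴)(+1.7)+(8.1 × 10⁻⁴)(+0.73) = 3.4 × 10⁻⁴ → stable
  145–154 m: −αΔT+βΔS = −(1.5 × 10⁻⁴)(-14.1)+(8.1 × 10⁻⁴)(+0.55) = 2.6 × 10⁻³ → stable
  154–210 m: −αΔT+βΔS = −(1.5 × 10⁻⁴)(+1.1)+(8.1 × 10⁻⁴)(-0.24) = -3.6 × 10⁻⁴ → UNSTABLE
The 154–210 m interval has Δρ < 0: lighter water underlies denser water.

154–210 m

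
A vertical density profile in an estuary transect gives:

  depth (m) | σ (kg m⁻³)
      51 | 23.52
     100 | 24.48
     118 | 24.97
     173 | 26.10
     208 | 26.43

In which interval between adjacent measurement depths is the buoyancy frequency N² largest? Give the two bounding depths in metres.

Compute the density gradient over each adjacent pair:
  51–100 m: Δρ/Δz = 0.96/49 = 0.020 kg m⁻⁴
  100–118 m: Δρ/Δz = 0.49/18 = 0.027 kg m⁻⁴
  118–173 m: Δρ/Δz = 1.13/55 = 0.021 kg m⁻⁴
  173–208 m: Δρ/Δz = 0.33/35 = 9.4 × 10⁻³ kg m⁻⁴
The largest gradient is in the 100–118 m interval — the pycnocline.

100–118 m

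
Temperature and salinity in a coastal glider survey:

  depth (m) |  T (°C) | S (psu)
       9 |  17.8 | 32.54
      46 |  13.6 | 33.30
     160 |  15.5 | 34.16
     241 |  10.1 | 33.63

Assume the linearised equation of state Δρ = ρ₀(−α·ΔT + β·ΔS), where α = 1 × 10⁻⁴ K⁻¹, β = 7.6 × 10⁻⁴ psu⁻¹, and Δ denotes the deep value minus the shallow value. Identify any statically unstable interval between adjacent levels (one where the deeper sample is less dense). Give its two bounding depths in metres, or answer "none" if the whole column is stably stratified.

none

Evaluate Δρ/ρ₀ = −αΔT + βΔS across each adjacent pair:
  9–46 m: −αΔT+βΔS = −(1 × 10⁻⁴)(-4.2)+(7.6 × 10⁻⁴)(+0.76) = 1.0 × 10⁻³ → stable
  46–160 m: −αΔT+βΔS = −(1 × 10⁻⁴)(+1.9)+(7.6 × 10⁻⁴)(+0.86) = 4.6 × 10⁻⁴ → stable
  160–241 m: −αΔT+βΔS = −(1 × 10⁻⁴)(-5.4)+(7.6 × 10⁻⁴)(-0.53) = 1.4 × 10⁻⁴ → stable
Every interval has Δρ > 0: the column is stably stratified throughout.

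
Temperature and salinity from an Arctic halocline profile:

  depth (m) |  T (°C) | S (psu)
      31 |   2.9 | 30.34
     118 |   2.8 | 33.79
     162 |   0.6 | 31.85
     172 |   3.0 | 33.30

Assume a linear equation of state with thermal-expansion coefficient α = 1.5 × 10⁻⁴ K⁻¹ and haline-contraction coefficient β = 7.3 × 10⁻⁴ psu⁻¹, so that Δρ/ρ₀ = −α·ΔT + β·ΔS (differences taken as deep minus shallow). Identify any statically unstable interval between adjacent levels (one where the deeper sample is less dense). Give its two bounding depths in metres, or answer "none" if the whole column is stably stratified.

118–162 m

Evaluate Δρ/ρ₀ = −αΔT + βΔS across each adjacent pair:
  31–118 m: −αΔT+βΔS = −(1.5 × 10⁻⁴)(-0.1)+(7.3 × 10⁻⁴)(+3.45) = 2.5 × 10⁻³ → stable
  118–162 m: −αΔT+βΔS = −(1.5 × 10⁻⁴)(-2.2)+(7.3 × 10⁻⁴)(-1.94) = -1.1 × 10⁻³ → UNSTABLE
  162–172 m: −αΔT+βΔS = −(1.5 × 10⁻⁴)(+2.4)+(7.3 × 10⁻⁴)(+1.45) = 7.0 × 10⁻⁴ → stable
The 118–162 m interval has Δρ < 0: lighter water underlies denser water.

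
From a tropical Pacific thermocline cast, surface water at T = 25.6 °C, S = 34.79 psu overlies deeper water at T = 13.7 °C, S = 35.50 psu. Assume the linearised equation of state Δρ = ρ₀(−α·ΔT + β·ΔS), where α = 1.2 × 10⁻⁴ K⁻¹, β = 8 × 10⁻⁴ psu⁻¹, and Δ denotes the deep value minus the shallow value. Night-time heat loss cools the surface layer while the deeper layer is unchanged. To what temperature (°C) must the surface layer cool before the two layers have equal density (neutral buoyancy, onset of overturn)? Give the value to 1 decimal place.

Neutral buoyancy requires Δρ = 0, i.e. −α(T_deep − T_surf′) + β(S_deep − S_surf) = 0.
T_surf′ = T_deep − (β/α)·ΔS = 13.7 − (8 × 10⁻⁴/1.2 × 10⁻⁴)·(+0.71) = 8.967 °C.
Cooling required: 25.6 − (8.967) = 16.633 °C.

9.0 °C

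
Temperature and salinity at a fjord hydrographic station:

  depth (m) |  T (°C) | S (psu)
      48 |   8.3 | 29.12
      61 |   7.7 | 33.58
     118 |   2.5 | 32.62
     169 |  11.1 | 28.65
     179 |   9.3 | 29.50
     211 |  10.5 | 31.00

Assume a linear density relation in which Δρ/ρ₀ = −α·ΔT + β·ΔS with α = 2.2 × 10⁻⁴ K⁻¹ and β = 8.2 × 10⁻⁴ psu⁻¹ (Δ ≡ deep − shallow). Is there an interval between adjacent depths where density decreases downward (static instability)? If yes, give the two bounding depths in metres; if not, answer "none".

118–169 m

Evaluate Δρ/ρ₀ = −αΔT + βΔS across each adjacent pair:
  48–61 m: −αΔT+βΔS = −(2.2 × 10⁻⁴)(-0.6)+(8.2 × 10⁻⁴)(+4.46) = 3.8 × 10⁻³ → stable
  61–118 m: −αΔT+βΔS = −(2.2 × 10⁻⁴)(-5.2)+(8.2 × 10⁻⁴)(-0.96) = 3.6 × 10⁻⁴ → stable
  118–169 m: −αΔT+βΔS = −(2.2 × 10⁻⁴)(+8.6)+(8.2 × 10⁻⁴)(-3.97) = -5.1 × 10⁻³ → UNSTABLE
  169–179 m: −αΔT+βΔS = −(2.2 × 10⁻⁴)(-1.8)+(8.2 × 10⁻⁴)(+0.85) = 1.1 × 10⁻³ → stable
  179–211 m: −αΔT+βΔS = −(2.2 × 10⁻⁴)(+1.2)+(8.2 × 10⁻⁴)(+1.50) = 9.7 × 10⁻⁴ → stable
The 118–169 m interval has Δρ < 0: lighter water underlies denser water.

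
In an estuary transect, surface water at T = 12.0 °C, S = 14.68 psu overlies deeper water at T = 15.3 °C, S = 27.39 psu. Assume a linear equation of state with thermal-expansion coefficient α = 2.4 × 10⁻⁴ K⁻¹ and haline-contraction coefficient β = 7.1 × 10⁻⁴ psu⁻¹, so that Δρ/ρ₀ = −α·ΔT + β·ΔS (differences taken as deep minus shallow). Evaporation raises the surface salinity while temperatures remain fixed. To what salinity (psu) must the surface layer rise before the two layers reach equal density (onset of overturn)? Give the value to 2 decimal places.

26.27 psu

Neutral buoyancy requires −α(T_deep − T_surf) + β(S_deep − S_surf′) = 0.
S_surf′ = S_deep − (α/β)·ΔT = 27.39 − (2.4 × 10⁻⁴/7.1 × 10⁻⁴)·(+3.3) = 26.2745 psu.
Increase required: 26.2745 − 14.68 = 11.5945 psu.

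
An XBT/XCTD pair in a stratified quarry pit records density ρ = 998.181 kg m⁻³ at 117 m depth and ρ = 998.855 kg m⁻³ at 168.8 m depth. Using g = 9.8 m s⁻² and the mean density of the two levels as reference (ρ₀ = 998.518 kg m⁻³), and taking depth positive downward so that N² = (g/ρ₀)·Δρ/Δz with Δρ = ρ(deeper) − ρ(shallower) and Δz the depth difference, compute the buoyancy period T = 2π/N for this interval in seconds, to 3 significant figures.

556 s

Δρ = 998.855 − 998.181 = 0.674 kg m⁻³ over Δz = 168.8 − 117 = 51.8 m.
N² = (9.8/998.518) × (0.674/51.8) = 1.2770 × 10⁻⁴ s⁻².
N = √(1.2770 × 10⁻⁴) = 0.011300 rad s⁻¹, so T = 2π/N = 556.03 s ≈ 556 s.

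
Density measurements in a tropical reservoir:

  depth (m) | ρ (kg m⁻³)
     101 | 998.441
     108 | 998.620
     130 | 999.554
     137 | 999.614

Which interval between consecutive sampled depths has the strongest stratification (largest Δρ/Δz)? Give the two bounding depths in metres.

Compute the density gradient over each adjacent pair:
  101–108 m: Δρ/Δz = 0.179/7 = 0.026 kg m⁻⁴
  108–130 m: Δρ/Δz = 0.934/22 = 0.042 kg m⁻⁴
  130–137 m: Δρ/Δz = 0.060/7 = 8.6 × 10⁻³ kg m⁻⁴
The largest gradient is in the 108–130 m interval — the pycnocline.

108–130 m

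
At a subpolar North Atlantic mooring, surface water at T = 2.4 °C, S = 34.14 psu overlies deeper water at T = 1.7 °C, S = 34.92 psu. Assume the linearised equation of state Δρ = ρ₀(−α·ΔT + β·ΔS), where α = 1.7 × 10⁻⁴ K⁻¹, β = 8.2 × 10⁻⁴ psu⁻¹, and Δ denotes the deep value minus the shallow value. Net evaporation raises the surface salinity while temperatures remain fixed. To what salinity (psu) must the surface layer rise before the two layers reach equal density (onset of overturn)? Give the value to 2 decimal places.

Neutral buoyancy requires −α(T_deep − T_surf) + β(S_deep − S_surf′) = 0.
S_surf′ = S_deep − (α/β)·ΔT = 34.92 − (1.7 × 10⁻⁴/8.2 × 10⁻⁴)·(-0.7) = 35.0651 psu.
Increase required: 35.0651 − 34.14 = 0.9251 psu.

35.07 psu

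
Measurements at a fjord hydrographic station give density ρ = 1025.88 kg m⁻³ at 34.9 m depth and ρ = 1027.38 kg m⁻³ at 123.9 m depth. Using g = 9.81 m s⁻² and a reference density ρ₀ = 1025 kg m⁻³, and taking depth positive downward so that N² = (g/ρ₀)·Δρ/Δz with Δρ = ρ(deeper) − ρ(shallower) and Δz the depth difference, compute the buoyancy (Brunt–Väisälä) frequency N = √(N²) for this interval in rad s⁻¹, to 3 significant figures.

Δρ = 1027.38 − 1025.88 = 1.50 kg m⁻³ over Δz = 123.9 − 34.9 = 89 m.
N² = (9.81/1025) × (1.50/89) = 1.6130 × 10⁻⁴ s⁻².
N = √(1.6130 × 10⁻⁴) = 0.012700 rad s⁻¹ ≈ 0.0127 rad s⁻¹.

0.0127 rad s⁻¹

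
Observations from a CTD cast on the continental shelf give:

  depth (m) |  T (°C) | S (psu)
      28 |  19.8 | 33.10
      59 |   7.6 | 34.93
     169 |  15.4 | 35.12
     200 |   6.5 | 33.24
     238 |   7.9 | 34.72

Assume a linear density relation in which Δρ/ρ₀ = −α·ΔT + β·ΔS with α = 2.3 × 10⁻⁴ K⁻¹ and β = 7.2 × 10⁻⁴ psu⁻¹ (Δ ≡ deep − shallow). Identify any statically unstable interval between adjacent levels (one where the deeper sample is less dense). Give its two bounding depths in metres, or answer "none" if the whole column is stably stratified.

Evaluate Δρ/ρ₀ = −αΔT + βΔS across each adjacent pair:
  28–59 m: −αΔT+βΔS = −(2.3 × 10⁻⁴)(-12.2)+(7.2 × 10⁻⁴)(+1.83) = 4.1 × 10⁻³ → stable
  59–169 m: −αΔT+βΔS = −(2.3 × 10⁻⁴)(+7.8)+(7.2 × 10⁻⁴)(+0.19) = -1.7 × 10⁻³ → UNSTABLE
  169–200 m: −αΔT+βΔS = −(2.3 × 10⁻⁴)(-8.9)+(7.2 × 10⁻⁴)(-1.88) = 6.9 × 10⁻⁴ → stable
  200–238 m: −αΔT+βΔS = −(2.3 × 10⁻⁴)(+1.4)+(7.2 × 10⁻⁴)(+1.48) = 7.4 × 10⁻⁴ → stable
The 59–169 m interval has Δρ < 0: lighter water underlies denser water.

59–169 m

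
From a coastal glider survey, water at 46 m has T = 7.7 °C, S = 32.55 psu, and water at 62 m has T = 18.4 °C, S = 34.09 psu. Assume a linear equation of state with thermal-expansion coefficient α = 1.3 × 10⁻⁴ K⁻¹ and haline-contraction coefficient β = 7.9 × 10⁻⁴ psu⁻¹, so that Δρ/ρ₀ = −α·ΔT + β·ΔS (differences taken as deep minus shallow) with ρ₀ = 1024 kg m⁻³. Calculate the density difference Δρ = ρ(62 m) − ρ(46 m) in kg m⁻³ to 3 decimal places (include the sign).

-0.179 kg m⁻³

ΔT = +10.7 K, ΔS = +1.54 psu (deep − shallow).
Δρ/ρ₀ = −(1.3 × 10⁻⁴)(+10.7) + (7.9 × 10⁻⁴)(+1.54) = -1.744 × 10⁻⁴.
Δρ = 1024 × (-1.744 × 10⁻⁴) = -0.179 kg m⁻³.
Negative Δρ: lighter below, statically unstable.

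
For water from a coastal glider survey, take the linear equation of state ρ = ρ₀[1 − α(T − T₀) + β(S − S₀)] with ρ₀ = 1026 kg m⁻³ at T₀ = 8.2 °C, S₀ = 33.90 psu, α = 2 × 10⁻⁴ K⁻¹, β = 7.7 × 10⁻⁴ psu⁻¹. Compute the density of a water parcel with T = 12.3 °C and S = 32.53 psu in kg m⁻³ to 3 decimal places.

1024.076 kg m⁻³

T − T₀ = +4.1 K, S − S₀ = -1.37 psu.
Bracket = 1 − α·(+4.1) + β·(-1.37) = 1 + (-1.8749 × 10⁻³) = 0.9981251.
ρ = 1026 × 0.9981251 = 1024.076 kg m⁻³.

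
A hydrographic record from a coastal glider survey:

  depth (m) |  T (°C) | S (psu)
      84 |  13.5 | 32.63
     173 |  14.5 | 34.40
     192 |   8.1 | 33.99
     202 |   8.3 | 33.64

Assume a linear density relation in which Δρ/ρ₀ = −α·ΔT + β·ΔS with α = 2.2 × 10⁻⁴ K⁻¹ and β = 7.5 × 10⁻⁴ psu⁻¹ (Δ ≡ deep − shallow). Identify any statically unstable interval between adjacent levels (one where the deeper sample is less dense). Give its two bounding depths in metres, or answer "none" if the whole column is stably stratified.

Evaluate Δρ/ρ₀ = −αΔT + βΔS across each adjacent pair:
  84–173 m: −αΔT+βΔS = −(2.2 × 10⁻⁴)(+1.0)+(7.5 × 10⁻⁴)(+1.77) = 1.1 × 10⁻³ → stable
  173–192 m: −αΔT+βΔS = −(2.2 × 10⁻⁴)(-6.4)+(7.5 × 10⁻⁴)(-0.41) = 1.1 × 10⁻³ → stable
  192–202 m: −αΔT+βΔS = −(2.2 × 10⁻⁴)(+0.2)+(7.5 × 10⁻⁴)(-0.35) = -3.1 × 10⁻⁴ → UNSTABLE
The 192–202 m interval has Δρ < 0: lighter water underlies denser water.

192–202 m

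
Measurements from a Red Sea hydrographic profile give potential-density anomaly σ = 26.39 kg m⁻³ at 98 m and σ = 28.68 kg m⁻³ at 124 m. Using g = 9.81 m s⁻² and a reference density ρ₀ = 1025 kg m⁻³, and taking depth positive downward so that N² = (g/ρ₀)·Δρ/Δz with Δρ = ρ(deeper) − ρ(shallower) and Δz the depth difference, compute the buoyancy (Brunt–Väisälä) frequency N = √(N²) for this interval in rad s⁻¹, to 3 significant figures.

Δρ = 1028.68 − 1026.39 = 2.29 kg m⁻³ over Δz = 124 − 98 = 26 m.
N² = (9.81/1025) × (2.29/26) = 8.4296 × 10⁻⁴ s⁻².
N = √(8.4296 × 10⁻⁴) = 0.029034 rad s⁻¹ ≈ 0.0290 rad s⁻¹.

0.0290 rad s⁻¹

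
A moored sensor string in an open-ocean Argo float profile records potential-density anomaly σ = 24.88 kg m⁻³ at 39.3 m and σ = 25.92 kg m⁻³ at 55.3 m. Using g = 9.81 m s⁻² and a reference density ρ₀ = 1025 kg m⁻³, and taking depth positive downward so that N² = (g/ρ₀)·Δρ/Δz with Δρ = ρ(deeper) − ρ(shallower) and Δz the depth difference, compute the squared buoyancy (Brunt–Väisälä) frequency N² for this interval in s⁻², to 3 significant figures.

Δρ = 1025.92 − 1024.88 = 1.04 kg m⁻³ over Δz = 55.3 − 39.3 = 16 m.
N² = (9.81/1025) × (1.04/16) = 6.2210 × 10⁻⁴ s⁻² ≈ 6.22 × 10⁻⁴ s⁻².
A positive N² confirms static stability across the interval.

6.22 × 10⁻⁴ s⁻²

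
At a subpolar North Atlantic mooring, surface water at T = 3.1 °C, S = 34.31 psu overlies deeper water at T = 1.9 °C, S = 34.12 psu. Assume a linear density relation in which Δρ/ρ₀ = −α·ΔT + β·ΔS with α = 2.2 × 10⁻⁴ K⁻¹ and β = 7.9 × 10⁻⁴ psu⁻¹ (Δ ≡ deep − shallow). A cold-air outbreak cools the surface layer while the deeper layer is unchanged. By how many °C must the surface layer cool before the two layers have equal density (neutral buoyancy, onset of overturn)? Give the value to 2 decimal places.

0.52 °C

Neutral buoyancy requires Δρ = 0, i.e. −α(T_deep − T_surf′) + β(S_deep − S_surf) = 0.
T_surf′ = T_deep − (β/α)·ΔS = 1.9 − (7.9 × 10⁻⁴/2.2 × 10⁻⁴)·(-0.19) = 2.5823 °C.
Cooling required: 3.1 − (2.5823) = 0.5177 °C.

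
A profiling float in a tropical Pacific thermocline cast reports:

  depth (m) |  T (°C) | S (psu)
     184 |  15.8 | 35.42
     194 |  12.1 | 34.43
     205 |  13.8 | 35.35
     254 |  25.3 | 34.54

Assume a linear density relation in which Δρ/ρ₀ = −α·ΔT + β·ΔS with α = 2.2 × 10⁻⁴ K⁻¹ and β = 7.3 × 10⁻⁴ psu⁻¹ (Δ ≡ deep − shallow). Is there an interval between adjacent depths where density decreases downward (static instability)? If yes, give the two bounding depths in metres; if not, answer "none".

205–254 m

Evaluate Δρ/ρ₀ = −αΔT + βΔS across each adjacent pair:
  184–194 m: −αΔT+βΔS = −(2.2 × 10⁻⁴)(-3.7)+(7.3 × 10⁻⁴)(-0.99) = 9.1 × 10⁻⁵ → stable
  194–205 m: −αΔT+βΔS = −(2.2 × 10⁻⁴)(+1.7)+(7.3 × 10⁻⁴)(+0.92) = 3.0 × 10⁻⁴ → stable
  205–254 m: −αΔT+βΔS = −(2.2 × 10⁻⁴)(+11.5)+(7.3 × 10⁻⁴)(-0.81) = -3.1 × 10⁻³ → UNSTABLE
The 205–254 m interval has Δρ < 0: lighter water underlies denser water.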